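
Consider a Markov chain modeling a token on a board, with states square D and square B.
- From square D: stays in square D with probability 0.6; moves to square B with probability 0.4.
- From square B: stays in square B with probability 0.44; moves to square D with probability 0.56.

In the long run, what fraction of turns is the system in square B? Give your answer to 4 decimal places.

Let the stationary distribution be π with π = πP and π_1 + π_2 = 1.
π_1 = 0.6·π_1 + 0.56·π_2
Solving with the normalization constraint gives π = (0.5833, 0.4167).
So the stationary probability of square B is 0.4167.

0.4167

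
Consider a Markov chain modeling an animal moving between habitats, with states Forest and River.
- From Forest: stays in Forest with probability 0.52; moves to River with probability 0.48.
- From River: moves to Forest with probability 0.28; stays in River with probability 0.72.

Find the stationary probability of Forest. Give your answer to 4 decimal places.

Let the stationary distribution be π with π = πP and π_1 + π_2 = 1.
π_1 = 0.52·π_1 + 0.28·π_2
Solving with the normalization constraint gives π = (0.3684, 0.6316).
So the stationary probability of Forest is 0.3684.

0.3684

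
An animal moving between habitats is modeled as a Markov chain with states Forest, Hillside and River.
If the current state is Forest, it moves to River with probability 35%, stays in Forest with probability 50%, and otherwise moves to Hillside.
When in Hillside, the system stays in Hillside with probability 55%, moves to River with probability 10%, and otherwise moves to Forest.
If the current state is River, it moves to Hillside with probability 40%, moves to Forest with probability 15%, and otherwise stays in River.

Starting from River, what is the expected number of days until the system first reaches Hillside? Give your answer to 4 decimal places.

Let t(s) be the expected number of days to first reach Hillside from state s, with t(Hillside) = 0. Conditioning on the first day:
t(Forest) = 1 + 0.5·t(Forest) + 0.35·t(River)
t(River) = 1 + 0.15·t(Forest) + 0.45·t(River)
Solving: t(Forest) = 4.0449, t(River) = 2.9213.
Expected days from River to Hillside: 2.9213.

2.9213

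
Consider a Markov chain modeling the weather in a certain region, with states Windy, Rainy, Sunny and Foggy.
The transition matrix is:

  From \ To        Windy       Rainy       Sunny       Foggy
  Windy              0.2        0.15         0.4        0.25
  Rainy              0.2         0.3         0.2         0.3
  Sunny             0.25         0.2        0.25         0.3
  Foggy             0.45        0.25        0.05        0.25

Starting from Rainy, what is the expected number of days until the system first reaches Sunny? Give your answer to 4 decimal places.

Let t(s) be the expected number of days to first reach Sunny from state s, with t(Sunny) = 0. Conditioning on the first day:
t(Windy) = 1 + 0.2·t(Windy) + 0.15·t(Rainy) + 0.25·t(Foggy)
t(Rainy) = 1 + 0.2·t(Windy) + 0.3·t(Rainy) + 0.3·t(Foggy)
t(Foggy) = 1 + 0.45·t(Windy) + 0.25·t(Rainy) + 0.25·t(Foggy)
Solving: t(Windy) = 3.7389, t(Rainy) = 4.7013, t(Foggy) = 5.1438.
Expected days from Rainy to Sunny: 4.7013.

4.7013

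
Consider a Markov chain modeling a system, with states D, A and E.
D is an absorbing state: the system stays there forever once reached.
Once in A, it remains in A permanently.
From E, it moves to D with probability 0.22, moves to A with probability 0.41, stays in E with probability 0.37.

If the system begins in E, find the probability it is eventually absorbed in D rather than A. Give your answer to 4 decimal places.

0.3492

Let h(s) be the probability of absorption at D starting from transient state s. Then h(D) = 1 and h(A) = 0. By first-step analysis:
h(E) = 0.22·1 + 0.41·0 + 0.37·h(E)
Solving: h(E) = 0.3492.
Starting from E, the probability is 0.3492.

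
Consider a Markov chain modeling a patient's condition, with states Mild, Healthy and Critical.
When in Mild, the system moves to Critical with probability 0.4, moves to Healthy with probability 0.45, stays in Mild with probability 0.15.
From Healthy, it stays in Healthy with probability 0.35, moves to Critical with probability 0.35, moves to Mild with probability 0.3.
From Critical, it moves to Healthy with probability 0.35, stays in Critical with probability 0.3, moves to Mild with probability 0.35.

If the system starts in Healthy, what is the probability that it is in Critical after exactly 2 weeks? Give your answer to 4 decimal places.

Sum over the intermediate state after 1 week:
P = P(Healthy→Mild)·P(Mild→Critical) + P(Healthy→Healthy)·P(Healthy→Critical) + P(Healthy→Critical)·P(Critical→Critical)
  = 0.3×0.4 + 0.35×0.35 + 0.35×0.3
  = 0.1200 + 0.1225 + 0.1050 = 0.3475

0.3475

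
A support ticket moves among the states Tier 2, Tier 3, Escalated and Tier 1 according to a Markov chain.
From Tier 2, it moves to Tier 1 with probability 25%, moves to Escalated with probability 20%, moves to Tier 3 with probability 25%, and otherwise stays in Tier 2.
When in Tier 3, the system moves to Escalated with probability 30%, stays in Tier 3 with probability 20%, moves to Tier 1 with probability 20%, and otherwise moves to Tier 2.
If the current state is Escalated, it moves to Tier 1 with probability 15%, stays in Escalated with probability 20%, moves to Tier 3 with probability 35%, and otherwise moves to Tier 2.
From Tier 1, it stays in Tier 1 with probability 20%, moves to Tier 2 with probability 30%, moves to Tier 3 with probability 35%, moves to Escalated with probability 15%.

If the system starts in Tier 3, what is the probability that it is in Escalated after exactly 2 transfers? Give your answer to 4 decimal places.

Propagate the distribution vector 2 transfers from Tier 3.
After 0 transfers: (0.0000, 1.0000, 0.0000, 0.0000)
After 1 transfer: (0.3000, 0.2000, 0.3000, 0.2000)
After 2 transfers: (0.3000, 0.2900, 0.2100, 0.2000)
P(in Escalated after 2 transfers) = 0.2100

0.2100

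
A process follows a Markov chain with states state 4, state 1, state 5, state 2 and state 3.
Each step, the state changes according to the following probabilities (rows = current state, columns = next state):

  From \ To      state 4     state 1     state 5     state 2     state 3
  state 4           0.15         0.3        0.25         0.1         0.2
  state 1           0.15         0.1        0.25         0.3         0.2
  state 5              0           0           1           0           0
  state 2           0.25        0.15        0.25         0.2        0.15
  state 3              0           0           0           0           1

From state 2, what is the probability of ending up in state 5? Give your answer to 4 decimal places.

0.5963

Let h(s) be the probability of absorption at state 5 starting from transient state s. Then h(state 5) = 1 and h(state 3) = 0. By first-step analysis:
h(state 4) = 0.15·h(state 4) + 0.3·h(state 1) + 0.25·1 + 0.1·h(state 2) + 0.2·0
h(state 1) = 0.15·h(state 4) + 0.1·h(state 1) + 0.25·1 + 0.3·h(state 2) + 0.2·0
h(state 2) = 0.25·h(state 4) + 0.15·h(state 1) + 0.25·1 + 0.2·h(state 2) + 0.15·0
Solving: h(state 4) = 0.5657, h(state 1) = 0.5708, h(state 2) = 0.5963.
Starting from state 2, the probability is 0.5963.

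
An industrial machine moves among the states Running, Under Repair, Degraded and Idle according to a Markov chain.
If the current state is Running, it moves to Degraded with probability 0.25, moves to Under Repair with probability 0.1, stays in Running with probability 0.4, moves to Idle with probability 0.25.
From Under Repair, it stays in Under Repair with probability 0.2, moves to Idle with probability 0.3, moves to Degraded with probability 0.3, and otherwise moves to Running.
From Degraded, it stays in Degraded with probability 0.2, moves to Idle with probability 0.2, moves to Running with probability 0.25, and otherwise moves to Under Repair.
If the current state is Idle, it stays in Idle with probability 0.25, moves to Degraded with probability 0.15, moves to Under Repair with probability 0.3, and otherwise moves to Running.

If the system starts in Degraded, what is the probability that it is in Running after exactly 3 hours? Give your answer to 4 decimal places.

0.2936

Propagate the distribution vector 3 hours from Degraded.
After 0 hours: (0.0000, 0.0000, 1.0000, 0.0000)
After 1 hour: (0.2500, 0.3500, 0.2000, 0.2000)
After 2 hours: (0.2800, 0.2250, 0.2375, 0.2575)
After 3 hours: (0.2936, 0.2334, 0.2236, 0.2494)
P(in Running after 3 hours) = 0.2936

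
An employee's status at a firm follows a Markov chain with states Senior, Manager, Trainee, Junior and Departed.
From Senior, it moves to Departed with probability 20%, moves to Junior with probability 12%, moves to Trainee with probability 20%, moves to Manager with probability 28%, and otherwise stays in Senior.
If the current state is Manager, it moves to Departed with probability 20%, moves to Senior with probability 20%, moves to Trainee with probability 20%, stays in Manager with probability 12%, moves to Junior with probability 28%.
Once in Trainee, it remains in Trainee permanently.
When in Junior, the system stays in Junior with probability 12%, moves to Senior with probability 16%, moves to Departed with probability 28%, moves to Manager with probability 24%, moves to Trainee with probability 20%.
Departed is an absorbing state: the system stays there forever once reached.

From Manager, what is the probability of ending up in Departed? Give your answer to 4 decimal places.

0.5206

Let h(s) be the probability of absorption at Departed starting from transient state s. Then h(Departed) = 1 and h(Trainee) = 0. By first-step analysis:
h(Senior) = 0.2·h(Senior) + 0.28·h(Manager) + 0.2·0 + 0.12·h(Junior) + 0.2·1
h(Manager) = 0.2·h(Senior) + 0.12·h(Manager) + 0.2·0 + 0.28·h(Junior) + 0.2·1
h(Junior) = 0.16·h(Senior) + 0.24·h(Manager) + 0.2·0 + 0.12·h(Junior) + 0.28·1
Solving: h(Senior) = 0.5153, h(Manager) = 0.5206, h(Junior) = 0.5539.
Starting from Manager, the probability is 0.5206.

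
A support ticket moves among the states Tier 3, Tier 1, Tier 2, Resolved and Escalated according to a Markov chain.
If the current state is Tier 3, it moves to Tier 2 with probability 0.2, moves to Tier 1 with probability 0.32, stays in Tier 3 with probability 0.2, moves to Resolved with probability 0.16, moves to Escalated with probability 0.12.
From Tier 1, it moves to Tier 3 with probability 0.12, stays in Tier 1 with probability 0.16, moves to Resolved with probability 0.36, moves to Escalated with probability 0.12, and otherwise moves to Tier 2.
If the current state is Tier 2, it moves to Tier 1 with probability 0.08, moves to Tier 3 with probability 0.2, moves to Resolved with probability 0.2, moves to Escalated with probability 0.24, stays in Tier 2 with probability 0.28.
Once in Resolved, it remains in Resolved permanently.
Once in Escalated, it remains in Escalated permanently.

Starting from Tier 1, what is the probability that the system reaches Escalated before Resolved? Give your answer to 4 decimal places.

0.3392

Let h(s) be the probability of absorption at Escalated starting from transient state s. Then h(Escalated) = 1 and h(Resolved) = 0. By first-step analysis:
h(Tier 3) = 0.2·h(Tier 3) + 0.32·h(Tier 1) + 0.2·h(Tier 2) + 0.16·0 + 0.12·1
h(Tier 1) = 0.12·h(Tier 3) + 0.16·h(Tier 1) + 0.24·h(Tier 2) + 0.36·0 + 0.12·1
h(Tier 2) = 0.2·h(Tier 3) + 0.08·h(Tier 1) + 0.28·h(Tier 2) + 0.2·0 + 0.24·1
Solving: h(Tier 3) = 0.4067, h(Tier 1) = 0.3392, h(Tier 2) = 0.4840.
Starting from Tier 1, the probability is 0.3392.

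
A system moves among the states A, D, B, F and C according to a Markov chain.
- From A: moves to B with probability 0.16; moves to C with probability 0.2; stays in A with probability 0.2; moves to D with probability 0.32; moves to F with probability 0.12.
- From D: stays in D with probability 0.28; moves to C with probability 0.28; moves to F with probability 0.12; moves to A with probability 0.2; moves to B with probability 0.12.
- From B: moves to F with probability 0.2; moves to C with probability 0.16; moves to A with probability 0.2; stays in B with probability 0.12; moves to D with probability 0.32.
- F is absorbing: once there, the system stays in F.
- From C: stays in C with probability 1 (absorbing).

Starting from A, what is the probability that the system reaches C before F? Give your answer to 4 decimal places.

0.6250

Let h(s) be the probability of absorption at C starting from transient state s. Then h(C) = 1 and h(F) = 0. By first-step analysis:
h(A) = 0.2·h(A) + 0.32·h(D) + 0.16·h(B) + 0.12·0 + 0.2·1
h(D) = 0.2·h(A) + 0.28·h(D) + 0.12·h(B) + 0.12·0 + 0.28·1
h(B) = 0.2·h(A) + 0.32·h(D) + 0.12·h(B) + 0.2·0 + 0.16·1
Solving: h(A) = 0.6250, h(D) = 0.6563, h(B) = 0.5625.
Starting from A, the probability is 0.6250.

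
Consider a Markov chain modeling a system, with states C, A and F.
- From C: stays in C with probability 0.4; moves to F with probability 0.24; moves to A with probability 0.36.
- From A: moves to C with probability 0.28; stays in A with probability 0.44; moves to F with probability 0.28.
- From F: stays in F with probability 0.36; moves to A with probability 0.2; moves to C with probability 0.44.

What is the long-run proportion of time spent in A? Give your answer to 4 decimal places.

Let the stationary distribution be π with π = πP and π_1 + π_2 + π_3 = 1.
π_1 = 0.4·π_1 + 0.28·π_2 + 0.44·π_3
π_2 = 0.36·π_1 + 0.44·π_2 + 0.2·π_3
Solving with the normalization constraint gives π = (0.3706, 0.3412, 0.2882).
So the stationary probability of A is 0.3412.

0.3412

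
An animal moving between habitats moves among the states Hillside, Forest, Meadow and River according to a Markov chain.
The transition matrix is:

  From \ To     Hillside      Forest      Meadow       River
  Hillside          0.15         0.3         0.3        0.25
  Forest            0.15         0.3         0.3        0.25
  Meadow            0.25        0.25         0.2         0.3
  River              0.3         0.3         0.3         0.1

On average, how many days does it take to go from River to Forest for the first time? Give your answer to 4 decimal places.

Let t(s) be the expected number of days to first reach Forest from state s, with t(Forest) = 0. Conditioning on the first day:
t(Hillside) = 1 + 0.15·t(Hillside) + 0.3·t(Meadow) + 0.25·t(River)
t(Meadow) = 1 + 0.25·t(Hillside) + 0.2·t(Meadow) + 0.3·t(River)
t(River) = 1 + 0.3·t(Hillside) + 0.3·t(Meadow) + 0.1·t(River)
Solving: t(Hillside) = 3.4921, t(Meadow) = 3.6508, t(River) = 3.4921.
Expected days from River to Forest: 3.4921.

3.4921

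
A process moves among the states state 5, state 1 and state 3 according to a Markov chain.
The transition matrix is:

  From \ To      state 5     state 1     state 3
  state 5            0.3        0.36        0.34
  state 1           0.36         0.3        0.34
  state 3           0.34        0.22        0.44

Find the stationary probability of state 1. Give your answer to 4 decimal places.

Let the stationary distribution be π with π = πP and π_1 + π_2 + π_3 = 1.
π_1 = 0.3·π_1 + 0.36·π_2 + 0.34·π_3
π_2 = 0.36·π_1 + 0.3·π_2 + 0.22·π_3
Solving with the normalization constraint gives π = (0.3325, 0.2897, 0.3778).
So the stationary probability of state 1 is 0.2897.

0.2897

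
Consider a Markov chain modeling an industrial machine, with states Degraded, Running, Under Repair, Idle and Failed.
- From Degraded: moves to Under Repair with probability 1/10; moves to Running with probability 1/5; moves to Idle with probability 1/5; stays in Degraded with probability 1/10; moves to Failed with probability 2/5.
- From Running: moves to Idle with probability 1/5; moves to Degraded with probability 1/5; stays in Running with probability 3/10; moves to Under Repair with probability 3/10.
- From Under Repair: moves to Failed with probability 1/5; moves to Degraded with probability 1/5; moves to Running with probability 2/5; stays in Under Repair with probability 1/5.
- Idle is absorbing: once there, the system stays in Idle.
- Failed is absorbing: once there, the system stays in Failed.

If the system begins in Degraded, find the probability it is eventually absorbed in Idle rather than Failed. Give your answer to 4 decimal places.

Let h(s) be the probability of absorption at Idle starting from transient state s. Then h(Idle) = 1 and h(Failed) = 0. By first-step analysis:
h(Degraded) = 0.1·h(Degraded) + 0.2·h(Running) + 0.1·h(Under Repair) + 0.2·1 + 0.4·0
h(Running) = 0.2·h(Degraded) + 0.3·h(Running) + 0.3·h(Under Repair) + 0.2·1
h(Under Repair) = 0.2·h(Degraded) + 0.4·h(Running) + 0.2·h(Under Repair) + 0.2·0
Solving: h(Degraded) = 0.3879, h(Running) = 0.5576, h(Under Repair) = 0.3758.
Starting from Degraded, the probability is 0.3879.

0.3879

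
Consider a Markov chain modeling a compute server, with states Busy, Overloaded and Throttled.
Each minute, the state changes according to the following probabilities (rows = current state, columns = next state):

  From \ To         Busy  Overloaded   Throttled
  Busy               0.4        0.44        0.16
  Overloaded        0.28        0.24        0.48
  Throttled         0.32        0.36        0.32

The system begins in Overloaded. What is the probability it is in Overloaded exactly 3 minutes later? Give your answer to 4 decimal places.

0.3442

Propagate the distribution vector 3 minutes from Overloaded.
After 0 minutes: (0.0000, 1.0000, 0.0000)
After 1 minute: (0.2800, 0.2400, 0.4800)
After 2 minutes: (0.3328, 0.3536, 0.3136)
After 3 minutes: (0.3325, 0.3442, 0.3233)
P(in Overloaded after 3 minutes) = 0.3442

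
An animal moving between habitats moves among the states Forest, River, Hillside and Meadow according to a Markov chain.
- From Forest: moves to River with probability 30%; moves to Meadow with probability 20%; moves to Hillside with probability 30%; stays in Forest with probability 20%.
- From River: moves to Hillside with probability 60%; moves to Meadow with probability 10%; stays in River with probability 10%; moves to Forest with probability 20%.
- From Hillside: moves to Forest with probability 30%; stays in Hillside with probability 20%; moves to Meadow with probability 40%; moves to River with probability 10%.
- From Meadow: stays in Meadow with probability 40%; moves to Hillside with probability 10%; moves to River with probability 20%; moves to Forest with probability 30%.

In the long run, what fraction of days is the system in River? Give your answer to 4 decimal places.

Let the stationary distribution be π with π = πP and π_1 + π_2 + π_3 + π_4 = 1.
π_1 = 0.2·π_1 + 0.2·π_2 + 0.3·π_3 + 0.3·π_4
π_2 = 0.3·π_1 + 0.1·π_2 + 0.1·π_3 + 0.2·π_4
π_3 = 0.3·π_1 + 0.6·π_2 + 0.2·π_3 + 0.1·π_4
Solving with the normalization constraint gives π = (0.2563, 0.1807, 0.2685, 0.2945).
So the stationary probability of River is 0.1807.

0.1807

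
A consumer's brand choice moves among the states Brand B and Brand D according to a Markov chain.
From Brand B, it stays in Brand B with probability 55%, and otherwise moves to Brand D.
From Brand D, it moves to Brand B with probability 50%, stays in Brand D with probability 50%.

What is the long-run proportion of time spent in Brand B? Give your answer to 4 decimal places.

Let the stationary distribution be π with π = πP and π_1 + π_2 = 1.
π_1 = 0.55·π_1 + 0.5·π_2
Solving with the normalization constraint gives π = (0.5263, 0.4737).
So the stationary probability of Brand B is 0.5263.

0.5263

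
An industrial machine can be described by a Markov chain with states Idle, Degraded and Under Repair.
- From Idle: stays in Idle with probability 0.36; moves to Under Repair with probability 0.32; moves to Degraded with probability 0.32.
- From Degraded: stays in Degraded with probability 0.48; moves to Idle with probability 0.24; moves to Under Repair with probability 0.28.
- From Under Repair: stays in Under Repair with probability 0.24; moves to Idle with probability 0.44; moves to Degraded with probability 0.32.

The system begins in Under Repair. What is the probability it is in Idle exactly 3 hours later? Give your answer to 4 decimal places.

0.3385

Propagate the distribution vector 3 hours from Under Repair.
After 0 hours: (0.0000, 0.0000, 1.0000)
After 1 hour: (0.4400, 0.3200, 0.2400)
After 2 hours: (0.3408, 0.3712, 0.2880)
After 3 hours: (0.3385, 0.3794, 0.2821)
P(in Idle after 3 hours) = 0.3385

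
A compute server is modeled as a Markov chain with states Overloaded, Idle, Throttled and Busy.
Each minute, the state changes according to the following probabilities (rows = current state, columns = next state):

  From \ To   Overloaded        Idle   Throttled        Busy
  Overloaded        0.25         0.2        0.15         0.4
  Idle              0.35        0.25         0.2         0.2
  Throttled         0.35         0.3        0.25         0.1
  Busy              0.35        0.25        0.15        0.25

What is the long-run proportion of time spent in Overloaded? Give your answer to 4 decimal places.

Let the stationary distribution be π with π = πP and π_1 + π_2 + π_3 + π_4 = 1.
π_1 = 0.25·π_1 + 0.35·π_2 + 0.35·π_3 + 0.35·π_4
π_2 = 0.2·π_1 + 0.25·π_2 + 0.3·π_3 + 0.25·π_4
π_3 = 0.15·π_1 + 0.2·π_2 + 0.25·π_3 + 0.15·π_4
Solving with the normalization constraint gives π = (0.3182, 0.2431, 0.1802, 0.2585).
So the stationary probability of Overloaded is 0.3182.

0.3182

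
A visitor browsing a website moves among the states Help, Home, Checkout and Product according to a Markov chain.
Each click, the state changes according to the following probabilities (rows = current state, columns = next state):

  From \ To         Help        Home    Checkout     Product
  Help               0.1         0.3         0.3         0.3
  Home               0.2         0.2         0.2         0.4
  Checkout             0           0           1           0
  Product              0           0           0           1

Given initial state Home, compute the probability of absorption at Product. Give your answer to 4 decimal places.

Let h(s) be the probability of absorption at Product starting from transient state s. Then h(Product) = 1 and h(Checkout) = 0. By first-step analysis:
h(Help) = 0.1·h(Help) + 0.3·h(Home) + 0.3·0 + 0.3·1
h(Home) = 0.2·h(Help) + 0.2·h(Home) + 0.2·0 + 0.4·1
Solving: h(Help) = 0.5455, h(Home) = 0.6364.
Starting from Home, the probability is 0.6364.

0.6364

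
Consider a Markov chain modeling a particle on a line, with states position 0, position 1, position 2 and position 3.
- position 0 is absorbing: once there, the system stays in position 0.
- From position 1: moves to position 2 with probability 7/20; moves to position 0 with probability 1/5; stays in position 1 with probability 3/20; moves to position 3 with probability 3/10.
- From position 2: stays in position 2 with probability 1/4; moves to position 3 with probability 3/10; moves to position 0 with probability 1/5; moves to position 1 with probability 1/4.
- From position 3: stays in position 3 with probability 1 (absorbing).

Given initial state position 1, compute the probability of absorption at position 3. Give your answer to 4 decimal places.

Let h(s) be the probability of absorption at position 3 starting from transient state s. Then h(position 3) = 1 and h(position 0) = 0. By first-step analysis:
h(position 1) = 0.2·0 + 0.15·h(position 1) + 0.35·h(position 2) + 0.3·1
h(position 2) = 0.2·0 + 0.25·h(position 1) + 0.25·h(position 2) + 0.3·1
Solving: h(position 1) = 0.6000, h(position 2) = 0.6000.
Starting from position 1, the probability is 0.6000.

0.6000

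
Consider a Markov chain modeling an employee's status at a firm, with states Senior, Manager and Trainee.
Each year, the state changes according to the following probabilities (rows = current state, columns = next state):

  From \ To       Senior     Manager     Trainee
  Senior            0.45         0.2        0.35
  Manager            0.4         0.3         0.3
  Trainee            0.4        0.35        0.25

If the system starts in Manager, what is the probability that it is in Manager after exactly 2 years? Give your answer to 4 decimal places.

Sum over the intermediate state after 1 year:
P = P(Manager→Senior)·P(Senior→Manager) + P(Manager→Manager)·P(Manager→Manager) + P(Manager→Trainee)·P(Trainee→Manager)
  = 0.4×0.2 + 0.3×0.3 + 0.3×0.35
  = 0.0800 + 0.0900 + 0.1050 = 0.2750

0.2750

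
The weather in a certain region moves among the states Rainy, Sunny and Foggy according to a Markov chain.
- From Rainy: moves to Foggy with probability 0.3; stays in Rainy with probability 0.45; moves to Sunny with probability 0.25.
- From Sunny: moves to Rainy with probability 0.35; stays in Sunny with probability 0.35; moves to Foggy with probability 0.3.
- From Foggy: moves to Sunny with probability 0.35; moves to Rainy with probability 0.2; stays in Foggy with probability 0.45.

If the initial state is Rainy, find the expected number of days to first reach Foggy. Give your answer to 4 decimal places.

Let t(s) be the expected number of days to first reach Foggy from state s, with t(Foggy) = 0. Conditioning on the first day:
t(Rainy) = 1 + 0.45·t(Rainy) + 0.25·t(Sunny)
t(Sunny) = 1 + 0.35·t(Rainy) + 0.35·t(Sunny)
Solving: t(Rainy) = 3.3333, t(Sunny) = 3.3333.
Expected days from Rainy to Foggy: 3.3333.

3.3333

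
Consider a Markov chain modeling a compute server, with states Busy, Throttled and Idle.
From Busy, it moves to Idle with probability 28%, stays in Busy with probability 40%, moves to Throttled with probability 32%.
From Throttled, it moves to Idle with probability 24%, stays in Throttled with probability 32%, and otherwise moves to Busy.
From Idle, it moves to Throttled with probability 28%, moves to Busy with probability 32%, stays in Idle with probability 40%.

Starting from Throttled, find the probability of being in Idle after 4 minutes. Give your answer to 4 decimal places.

0.3040

Propagate the distribution vector 4 minutes from Throttled.
After 0 minutes: (0.0000, 1.0000, 0.0000)
After 1 minute: (0.4400, 0.3200, 0.2400)
After 2 minutes: (0.3936, 0.3104, 0.2960)
After 3 minutes: (0.3887, 0.3082, 0.3031)
After 4 minutes: (0.3881, 0.3079, 0.3040)
P(in Idle after 4 minutes) = 0.3040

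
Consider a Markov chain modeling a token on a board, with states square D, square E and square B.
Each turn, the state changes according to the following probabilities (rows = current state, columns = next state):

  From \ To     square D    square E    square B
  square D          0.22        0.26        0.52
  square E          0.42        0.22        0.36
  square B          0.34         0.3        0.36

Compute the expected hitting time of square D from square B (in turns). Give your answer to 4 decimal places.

Let t(s) be the expected number of turns to first reach square D from state s, with t(square D) = 0. Conditioning on the first turn:
t(square E) = 1 + 0.22·t(square E) + 0.36·t(square B)
t(square B) = 1 + 0.3·t(square E) + 0.36·t(square B)
Solving: t(square E) = 2.5562, t(square B) = 2.7607.
Expected turns from square B to square D: 2.7607.

2.7607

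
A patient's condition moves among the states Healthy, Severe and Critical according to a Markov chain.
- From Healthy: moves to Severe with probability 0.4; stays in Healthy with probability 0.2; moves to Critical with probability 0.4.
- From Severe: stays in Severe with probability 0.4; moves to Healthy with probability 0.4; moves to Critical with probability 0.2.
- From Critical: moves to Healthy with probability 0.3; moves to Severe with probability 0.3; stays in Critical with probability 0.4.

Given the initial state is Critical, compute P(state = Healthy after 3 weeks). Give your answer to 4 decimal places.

Propagate the distribution vector 3 weeks from Critical.
After 0 weeks: (0.0000, 0.0000, 1.0000)
After 1 week: (0.3000, 0.3000, 0.4000)
After 2 weeks: (0.3000, 0.3600, 0.3400)
After 3 weeks: (0.3060, 0.3660, 0.3280)
P(in Healthy after 3 weeks) = 0.3060

0.3060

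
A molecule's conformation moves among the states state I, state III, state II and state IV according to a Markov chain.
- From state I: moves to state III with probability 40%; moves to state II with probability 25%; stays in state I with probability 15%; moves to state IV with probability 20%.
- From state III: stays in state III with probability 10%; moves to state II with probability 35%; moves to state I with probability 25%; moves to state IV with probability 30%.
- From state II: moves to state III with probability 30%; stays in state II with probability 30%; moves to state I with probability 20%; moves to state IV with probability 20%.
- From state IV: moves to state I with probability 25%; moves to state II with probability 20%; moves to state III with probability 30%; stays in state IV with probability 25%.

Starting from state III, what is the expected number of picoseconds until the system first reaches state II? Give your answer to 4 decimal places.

3.4763

Let t(s) be the expected number of picoseconds to first reach state II from state s, with t(state II) = 0. Conditioning on the first picosecond:
t(state I) = 1 + 0.15·t(state I) + 0.4·t(state III) + 0.2·t(state IV)
t(state III) = 1 + 0.25·t(state I) + 0.1·t(state III) + 0.3·t(state IV)
t(state IV) = 1 + 0.25·t(state I) + 0.3·t(state III) + 0.25·t(state IV)
Solving: t(state I) = 3.7472, t(state III) = 3.4763, t(state IV) = 3.9729.
Expected picoseconds from state III to state II: 3.4763.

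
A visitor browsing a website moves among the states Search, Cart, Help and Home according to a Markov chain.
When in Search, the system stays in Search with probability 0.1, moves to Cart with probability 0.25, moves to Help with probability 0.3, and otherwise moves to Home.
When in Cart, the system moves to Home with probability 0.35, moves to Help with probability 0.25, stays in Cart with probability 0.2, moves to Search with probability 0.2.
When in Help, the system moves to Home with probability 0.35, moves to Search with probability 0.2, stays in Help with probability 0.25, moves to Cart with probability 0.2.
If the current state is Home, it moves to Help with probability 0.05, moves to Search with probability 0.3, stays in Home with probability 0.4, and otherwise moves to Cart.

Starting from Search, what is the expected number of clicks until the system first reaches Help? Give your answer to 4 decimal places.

5.1023

Let t(s) be the expected number of clicks to first reach Help from state s, with t(Help) = 0. Conditioning on the first click:
t(Search) = 1 + 0.1·t(Search) + 0.25·t(Cart) + 0.35·t(Home)
t(Cart) = 1 + 0.2·t(Search) + 0.2·t(Cart) + 0.35·t(Home)
t(Home) = 1 + 0.3·t(Search) + 0.25·t(Cart) + 0.4·t(Home)
Solving: t(Search) = 5.1023, t(Cart) = 5.3453, t(Home) = 6.4450.
Expected clicks from Search to Help: 5.1023.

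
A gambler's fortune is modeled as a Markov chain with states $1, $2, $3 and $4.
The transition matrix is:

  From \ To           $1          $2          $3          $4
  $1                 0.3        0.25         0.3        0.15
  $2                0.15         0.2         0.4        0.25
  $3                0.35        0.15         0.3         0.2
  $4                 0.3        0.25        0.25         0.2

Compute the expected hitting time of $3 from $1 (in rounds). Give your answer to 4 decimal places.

Let t(s) be the expected number of rounds to first reach $3 from state s, with t($3) = 0. Conditioning on the first round:
t($1) = 1 + 0.3·t($1) + 0.25·t($2) + 0.15·t($4)
t($2) = 1 + 0.15·t($1) + 0.2·t($2) + 0.25·t($4)
t($4) = 1 + 0.3·t($1) + 0.25·t($2) + 0.2·t($4)
Solving: t($1) = 3.1780, t($2) = 2.8913, t($4) = 3.3453.
Expected rounds from $1 to $3: 3.1780.

3.1780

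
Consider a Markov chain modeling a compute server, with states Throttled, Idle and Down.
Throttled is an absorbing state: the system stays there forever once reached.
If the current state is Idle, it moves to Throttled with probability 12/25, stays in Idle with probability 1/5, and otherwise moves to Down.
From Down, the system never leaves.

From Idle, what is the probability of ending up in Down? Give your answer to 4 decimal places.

0.4000

Let h(s) be the probability of absorption at Down starting from transient state s. Then h(Down) = 1 and h(Throttled) = 0. By first-step analysis:
h(Idle) = 0.48·0 + 0.2·h(Idle) + 0.32·1
Solving: h(Idle) = 0.4000.
Starting from Idle, the probability is 0.4000.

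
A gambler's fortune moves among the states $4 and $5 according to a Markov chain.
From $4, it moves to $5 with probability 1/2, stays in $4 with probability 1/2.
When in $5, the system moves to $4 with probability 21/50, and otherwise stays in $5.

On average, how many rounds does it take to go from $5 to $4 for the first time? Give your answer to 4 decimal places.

Let t(s) be the expected number of rounds to first reach $4 from state s, with t($4) = 0. Conditioning on the first round:
t($5) = 1 + 0.58·t($5)
Solving: t($5) = 2.3810.
Expected rounds from $5 to $4: 2.3810.

2.3810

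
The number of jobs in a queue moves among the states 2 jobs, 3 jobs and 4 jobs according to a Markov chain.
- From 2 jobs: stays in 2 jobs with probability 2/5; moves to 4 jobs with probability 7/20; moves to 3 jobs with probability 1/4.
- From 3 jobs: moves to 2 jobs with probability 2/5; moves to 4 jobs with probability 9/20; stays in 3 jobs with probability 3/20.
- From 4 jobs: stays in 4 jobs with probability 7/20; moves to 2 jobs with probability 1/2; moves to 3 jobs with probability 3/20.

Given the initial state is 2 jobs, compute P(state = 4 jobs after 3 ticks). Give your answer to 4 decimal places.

0.3690

Propagate the distribution vector 3 ticks from 2 jobs.
After 0 ticks: (1.0000, 0.0000, 0.0000)
After 1 tick: (0.4000, 0.2500, 0.3500)
After 2 ticks: (0.4350, 0.1900, 0.3750)
After 3 ticks: (0.4375, 0.1935, 0.3690)
P(in 4 jobs after 3 ticks) = 0.3690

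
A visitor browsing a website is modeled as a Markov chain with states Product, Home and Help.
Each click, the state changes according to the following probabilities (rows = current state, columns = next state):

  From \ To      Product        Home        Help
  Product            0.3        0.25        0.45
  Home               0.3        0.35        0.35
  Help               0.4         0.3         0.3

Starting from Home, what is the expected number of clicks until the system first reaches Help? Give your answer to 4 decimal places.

Let t(s) be the expected number of clicks to first reach Help from state s, with t(Help) = 0. Conditioning on the first click:
t(Product) = 1 + 0.3·t(Product) + 0.25·t(Home)
t(Home) = 1 + 0.3·t(Product) + 0.35·t(Home)
Solving: t(Product) = 2.3684, t(Home) = 2.6316.
Expected clicks from Home to Help: 2.6316.

2.6316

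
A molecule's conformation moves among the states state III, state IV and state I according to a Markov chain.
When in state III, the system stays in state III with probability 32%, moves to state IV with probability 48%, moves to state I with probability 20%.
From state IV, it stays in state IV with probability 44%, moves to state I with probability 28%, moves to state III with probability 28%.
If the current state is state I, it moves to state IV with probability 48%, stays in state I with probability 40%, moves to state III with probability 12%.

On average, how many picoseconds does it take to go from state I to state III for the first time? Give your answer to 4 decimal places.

5.1587

Let t(s) be the expected number of picoseconds to first reach state III from state s, with t(state III) = 0. Conditioning on the first picosecond:
t(state IV) = 1 + 0.44·t(state IV) + 0.28·t(state I)
t(state I) = 1 + 0.48·t(state IV) + 0.4·t(state I)
Solving: t(state IV) = 4.3651, t(state I) = 5.1587.
Expected picoseconds from state I to state III: 5.1587.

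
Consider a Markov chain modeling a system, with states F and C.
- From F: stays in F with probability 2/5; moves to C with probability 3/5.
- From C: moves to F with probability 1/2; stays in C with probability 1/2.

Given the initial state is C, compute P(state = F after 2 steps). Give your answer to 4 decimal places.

0.4500

Sum over the intermediate state after 1 step:
P = P(C→F)·P(F→F) + P(C→C)·P(C→F)
  = 0.5×0.4 + 0.5×0.5
  = 0.2000 + 0.2500 = 0.4500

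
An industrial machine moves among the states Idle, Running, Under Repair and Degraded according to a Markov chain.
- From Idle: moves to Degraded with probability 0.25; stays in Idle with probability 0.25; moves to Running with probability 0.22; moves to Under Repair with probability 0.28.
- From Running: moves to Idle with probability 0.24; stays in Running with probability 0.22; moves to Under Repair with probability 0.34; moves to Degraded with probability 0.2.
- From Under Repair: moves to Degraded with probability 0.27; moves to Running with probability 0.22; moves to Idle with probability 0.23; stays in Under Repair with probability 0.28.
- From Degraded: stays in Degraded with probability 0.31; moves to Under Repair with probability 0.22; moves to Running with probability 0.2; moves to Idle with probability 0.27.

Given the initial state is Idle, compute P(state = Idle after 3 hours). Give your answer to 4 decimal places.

0.2475

Propagate the distribution vector 3 hours from Idle.
After 0 hours: (1.0000, 0.0000, 0.0000, 0.0000)
After 1 hour: (0.2500, 0.2200, 0.2800, 0.2500)
After 2 hours: (0.2472, 0.2150, 0.2782, 0.2596)
After 3 hours: (0.2475, 0.2148, 0.2773, 0.2604)
P(in Idle after 3 hours) = 0.2475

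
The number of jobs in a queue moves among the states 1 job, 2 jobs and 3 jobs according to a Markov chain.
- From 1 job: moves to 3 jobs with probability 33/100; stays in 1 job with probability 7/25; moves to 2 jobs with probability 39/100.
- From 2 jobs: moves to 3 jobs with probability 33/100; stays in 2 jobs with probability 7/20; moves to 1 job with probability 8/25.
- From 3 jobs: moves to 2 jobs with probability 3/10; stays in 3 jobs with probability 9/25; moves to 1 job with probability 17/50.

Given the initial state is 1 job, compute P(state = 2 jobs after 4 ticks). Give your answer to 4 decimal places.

0.3456

Propagate the distribution vector 4 ticks from 1 job.
After 0 ticks: (1.0000, 0.0000, 0.0000)
After 1 tick: (0.2800, 0.3900, 0.3300)
After 2 ticks: (0.3154, 0.3447, 0.3399)
After 3 ticks: (0.3142, 0.3456, 0.3402)
After 4 ticks: (0.3142, 0.3456, 0.3402)
P(in 2 jobs after 4 ticks) = 0.3456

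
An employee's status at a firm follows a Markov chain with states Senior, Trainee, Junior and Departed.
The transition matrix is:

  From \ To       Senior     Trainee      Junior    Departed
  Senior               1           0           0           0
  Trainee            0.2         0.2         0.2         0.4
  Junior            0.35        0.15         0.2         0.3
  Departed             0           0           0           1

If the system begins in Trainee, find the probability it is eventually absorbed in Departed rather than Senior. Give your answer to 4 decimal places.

0.6230

Let h(s) be the probability of absorption at Departed starting from transient state s. Then h(Departed) = 1 and h(Senior) = 0. By first-step analysis:
h(Trainee) = 0.2·0 + 0.2·h(Trainee) + 0.2·h(Junior) + 0.4·1
h(Junior) = 0.35·0 + 0.15·h(Trainee) + 0.2·h(Junior) + 0.3·1
Solving: h(Trainee) = 0.6230, h(Junior) = 0.4918.
Starting from Trainee, the probability is 0.6230.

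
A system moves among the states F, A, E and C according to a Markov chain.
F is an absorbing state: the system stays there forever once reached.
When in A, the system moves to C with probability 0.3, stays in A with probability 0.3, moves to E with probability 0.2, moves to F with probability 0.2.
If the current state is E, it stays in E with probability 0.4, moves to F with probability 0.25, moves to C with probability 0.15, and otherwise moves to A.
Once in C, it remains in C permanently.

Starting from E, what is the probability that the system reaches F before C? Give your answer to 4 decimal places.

Let h(s) be the probability of absorption at F starting from transient state s. Then h(F) = 1 and h(C) = 0. By first-step analysis:
h(A) = 0.2·1 + 0.3·h(A) + 0.2·h(E) + 0.3·0
h(E) = 0.25·1 + 0.2·h(A) + 0.4·h(E) + 0.15·0
Solving: h(A) = 0.4474, h(E) = 0.5658.
Starting from E, the probability is 0.5658.

0.5658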